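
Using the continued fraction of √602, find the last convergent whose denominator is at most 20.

368/15

√602 = [24; 1, 1, 6, 1, 1, 48, …] (period length 6).
Convergents:
  p_0/q_0 = 24/1
  p_1/q_1 = 25/1
  p_2/q_2 = 49/2
  p_3/q_3 = 319/13
  p_4/q_4 = 368/15
  p_5/q_5 = 687/28
q_4 = 15 ≤ 20 < 28 = q_5, so the answer is 368/15.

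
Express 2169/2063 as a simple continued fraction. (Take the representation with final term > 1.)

[1; 19, 2, 6, 8]

2169 = 1·2063 + 106
2063 = 19·106 + 49
106 = 2·49 + 8
49 = 6·8 + 1
8 = 8·1 + 0  (stop)
So 2169/2063 = [1; 19, 2, 6, 8].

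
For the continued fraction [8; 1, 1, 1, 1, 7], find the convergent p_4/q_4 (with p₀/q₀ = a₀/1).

Using pₖ = aₖpₖ₋₁ + pₖ₋₂, qₖ = aₖqₖ₋₁ + qₖ₋₂ (with p₋₁=1, p₋₂=0, q₋₁=0, q₋₂=1):
  k=0: a=8, p=8, q=1
  k=1: a=1, p=9, q=1
  k=2: a=1, p=17, q=2
  k=3: a=1, p=26, q=3
  k=4: a=1, p=43, q=5

43/5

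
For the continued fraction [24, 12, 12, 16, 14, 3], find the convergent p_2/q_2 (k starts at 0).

3492/145

Using pₖ = aₖpₖ₋₁ + pₖ₋₂, qₖ = aₖqₖ₋₁ + qₖ₋₂ (with p₋₁=1, p₋₂=0, q₋₁=0, q₋₂=1):
  k=0: a=24, p=24, q=1
  k=1: a=12, p=289, q=12
  k=2: a=12, p=3492, q=145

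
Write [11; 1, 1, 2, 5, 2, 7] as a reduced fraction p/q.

Using pₖ = aₖpₖ₋₁ + pₖ₋₂ and qₖ = aₖqₖ₋₁ + qₖ₋₂:
  k=0: a=11, p=11, q=1
  k=1: a=1, p=12, q=1
  k=2: a=1, p=23, q=2
  k=3: a=2, p=58, q=5
  k=4: a=5, p=313, q=27
  k=5: a=2, p=684, q=59
  k=6: a=7, p=5101, q=440

5101/440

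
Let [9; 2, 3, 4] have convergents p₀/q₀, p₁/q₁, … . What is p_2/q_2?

Using pₖ = aₖpₖ₋₁ + pₖ₋₂, qₖ = aₖqₖ₋₁ + qₖ₋₂ (with p₋₁=1, p₋₂=0, q₋₁=0, q₋₂=1):
  k=0: a=9, p=9, q=1
  k=1: a=2, p=19, q=2
  k=2: a=3, p=66, q=7

66/7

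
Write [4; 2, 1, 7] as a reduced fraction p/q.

Using pₖ = aₖpₖ₋₁ + pₖ₋₂ and qₖ = aₖqₖ₋₁ + qₖ₋₂:
  k=0: a=4, p=4, q=1
  k=1: a=2, p=9, q=2
  k=2: a=1, p=13, q=3
  k=3: a=7, p=100, q=23

100/23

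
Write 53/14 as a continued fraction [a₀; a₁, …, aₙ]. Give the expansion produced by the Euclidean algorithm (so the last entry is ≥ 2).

[3; 1, 3, 1, 2]

53 = 3·14 + 11
14 = 1·11 + 3
11 = 3·3 + 2
3 = 1·2 + 1
2 = 2·1 + 0  (stop)
So 53/14 = [3; 1, 3, 1, 2].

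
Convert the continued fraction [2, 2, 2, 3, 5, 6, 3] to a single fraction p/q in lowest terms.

Fold from the inside: start with 3/1.
  6 + 1/3 = 19/3
  5 + 3/19 = 98/19
  3 + 19/98 = 313/98
  2 + 98/313 = 724/313
  2 + 313/724 = 1761/724
  2 + 724/1761 = 4246/1761

4246/1761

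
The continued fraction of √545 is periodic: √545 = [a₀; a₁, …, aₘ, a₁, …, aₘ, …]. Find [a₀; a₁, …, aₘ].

[23; 2, 1, 8, 1, 2, 46]

a₀ = ⌊√545⌋ = 23.
With m₀=0, d₀=1 and mₖ₊₁ = dₖaₖ − mₖ, dₖ₊₁ = (n − mₖ₊₁²)/dₖ, aₖ₊₁ = ⌊(a₀+mₖ₊₁)/dₖ₊₁⌋:
  k=1: m=23, d=16, a=2
  k=2: m=9, d=29, a=1
  k=3: m=20, d=5, a=8
  k=4: m=20, d=29, a=1
  k=5: m=9, d=16, a=2
  k=6: m=23, d=1, a=46
d=1 and a=2a₀=46 at k=6, so the next step gives (m, d) = (23, 16) again — its k=1 value — and the period has length 6.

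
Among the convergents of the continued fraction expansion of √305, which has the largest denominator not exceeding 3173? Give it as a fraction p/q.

34195/1958

√305 = [17; 2, 6, 2, 34, …] (period length 4).
Convergents:
  p_0/q_0 = 17/1
  p_1/q_1 = 35/2
  p_2/q_2 = 227/13
  p_3/q_3 = 489/28
  p_4/q_4 = 16853/965
  p_5/q_5 = 34195/1958
  p_6/q_6 = 222023/12713
q_5 = 1958 ≤ 3173 < 12713 = q_6, so the answer is 34195/1958.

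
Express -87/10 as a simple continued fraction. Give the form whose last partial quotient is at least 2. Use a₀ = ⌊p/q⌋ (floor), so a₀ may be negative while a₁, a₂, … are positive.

[-9; 3, 3]

-87 = -9×10 + 3
10 = 3×3 + 1
3 = 3×1 + 0  (stop)
So -87/10 = [-9; 3, 3].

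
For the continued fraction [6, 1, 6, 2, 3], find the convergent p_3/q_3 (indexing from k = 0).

103/15

Using pₖ = aₖpₖ₋₁ + pₖ₋₂, qₖ = aₖqₖ₋₁ + qₖ₋₂ (with p₋₁=1, p₋₂=0, q₋₁=0, q₋₂=1):
  k=0: a=6, p=6, q=1
  k=1: a=1, p=7, q=1
  k=2: a=6, p=48, q=7
  k=3: a=2, p=103, q=15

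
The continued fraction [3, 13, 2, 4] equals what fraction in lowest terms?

372/121

Fold from the inside: start with 4/1.
  2 + 1/4 = 9/4
  13 + 4/9 = 121/9
  3 + 9/121 = 372/121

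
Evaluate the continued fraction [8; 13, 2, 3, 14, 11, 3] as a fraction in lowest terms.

370973/45944

Fold from the inside: start with 3/1.
  11 + 1/3 = 34/3
  14 + 3/34 = 479/34
  3 + 34/479 = 1471/479
  2 + 479/1471 = 3421/1471
  13 + 1471/3421 = 45944/3421
  8 + 3421/45944 = 370973/45944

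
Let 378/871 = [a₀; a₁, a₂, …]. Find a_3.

378 = 0·871 + 378   →  a_0 = 0
871 = 2·378 + 115   →  a_1 = 2
378 = 3·115 + 33   →  a_2 = 3
115 = 3·33 + 16   →  a_3 = 3

3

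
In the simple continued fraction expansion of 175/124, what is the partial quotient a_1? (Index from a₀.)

175 = 1·124 + 51   →  a_0 = 1
124 = 2·51 + 22   →  a_1 = 2

2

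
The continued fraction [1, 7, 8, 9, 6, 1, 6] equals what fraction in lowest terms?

28919/25359

Using pₖ = aₖpₖ₋₁ + pₖ₋₂ and qₖ = aₖqₖ₋₁ + qₖ₋₂:
  k=0: a=1, p=1, q=1
  k=1: a=7, p=8, q=7
  k=2: a=8, p=65, q=57
  k=3: a=9, p=593, q=520
  k=4: a=6, p=3623, q=3177
  k=5: a=1, p=4216, q=3697
  k=6: a=6, p=28919, q=25359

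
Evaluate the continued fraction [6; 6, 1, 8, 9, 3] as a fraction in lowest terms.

Using pₖ = aₖpₖ₋₁ + pₖ₋₂ and qₖ = aₖqₖ₋₁ + qₖ₋₂:
  k=0: a=6, p=6, q=1
  k=1: a=6, p=37, q=6
  k=2: a=1, p=43, q=7
  k=3: a=8, p=381, q=62
  k=4: a=9, p=3472, q=565
  k=5: a=3, p=10797, q=1757

10797/1757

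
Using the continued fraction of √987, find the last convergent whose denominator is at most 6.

157/5

√987 = [31; 2, 2, 2, 62, …] (period length 4).
Convergents:
  p_0/q_0 = 31/1
  p_1/q_1 = 63/2
  p_2/q_2 = 157/5
  p_3/q_3 = 377/12
q_2 = 5 ≤ 6 < 12 = q_3, so the answer is 157/5.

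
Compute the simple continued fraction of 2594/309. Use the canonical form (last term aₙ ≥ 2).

[8; 2, 1, 1, 7, 8]

2594 = 8*309 + 122
309 = 2*122 + 65
122 = 1*65 + 57
65 = 1*57 + 8
57 = 7*8 + 1
8 = 8*1 + 0  (stop)
So 2594/309 = [8; 2, 1, 1, 7, 8].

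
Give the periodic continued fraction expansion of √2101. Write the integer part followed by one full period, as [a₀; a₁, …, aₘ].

[45; 1, 5, 8, 5, 1, 90]

a₀ = ⌊√2101⌋ = 45.
With m₀=0, d₀=1 and mₖ₊₁ = dₖaₖ − mₖ, dₖ₊₁ = (n − mₖ₊₁²)/dₖ, aₖ₊₁ = ⌊(a₀+mₖ₊₁)/dₖ₊₁⌋:
  k=1: m=45, d=76, a=1
  k=2: m=31, d=15, a=5
  k=3: m=44, d=11, a=8
  k=4: m=44, d=15, a=5
  k=5: m=31, d=76, a=1
  k=6: m=45, d=1, a=90
d=1 and a=2a₀=90 at k=6, so the next step gives (m, d) = (45, 76) again — its k=1 value — and the period has length 6.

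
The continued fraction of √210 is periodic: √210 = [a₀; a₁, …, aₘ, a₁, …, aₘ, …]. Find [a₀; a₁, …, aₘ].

[14; 2, 28]

a₀ = ⌊√210⌋ = 14.
With m₀=0, d₀=1 and mₖ₊₁ = dₖaₖ − mₖ, dₖ₊₁ = (n − mₖ₊₁²)/dₖ, aₖ₊₁ = ⌊(a₀+mₖ₊₁)/dₖ₊₁⌋:
  k=1: m=14, d=14, a=2
  k=2: m=14, d=1, a=28
d=1 and a=2a₀=28 at k=2, so the next step gives (m, d) = (14, 14) again — its k=1 value — and the period has length 2.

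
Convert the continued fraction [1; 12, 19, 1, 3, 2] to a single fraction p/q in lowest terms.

Fold from the inside: start with 2/1.
  3 + 1/2 = 7/2
  1 + 2/7 = 9/7
  19 + 7/9 = 178/9
  12 + 9/178 = 2145/178
  1 + 178/2145 = 2323/2145

2323/2145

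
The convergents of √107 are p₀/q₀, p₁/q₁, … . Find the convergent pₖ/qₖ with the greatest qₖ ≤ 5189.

40104/3877

√107 = [10; 2, 1, 9, 1, 2, 20, …] (period length 6).
Convergents:
  p_0/q_0 = 10/1
  p_1/q_1 = 21/2
  p_2/q_2 = 31/3
  p_3/q_3 = 300/29
  p_4/q_4 = 331/32
  p_5/q_5 = 962/93
  p_6/q_6 = 19571/1892
  p_7/q_7 = 40104/3877
  p_8/q_8 = 59675/5769
q_7 = 3877 ≤ 5189 < 5769 = q_8, so the answer is 40104/3877.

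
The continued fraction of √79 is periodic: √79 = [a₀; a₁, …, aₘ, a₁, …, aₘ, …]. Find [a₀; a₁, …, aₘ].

[8; 1, 7, 1, 16]

a₀ = ⌊√79⌋ = 8.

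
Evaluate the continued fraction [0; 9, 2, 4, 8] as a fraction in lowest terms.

74/699

Using pₖ = aₖpₖ₋₁ + pₖ₋₂ and qₖ = aₖqₖ₋₁ + qₖ₋₂:
  k=0: a=0, p=0, q=1
  k=1: a=9, p=1, q=9
  k=2: a=2, p=2, q=19
  k=3: a=4, p=9, q=85
  k=4: a=8, p=74, q=699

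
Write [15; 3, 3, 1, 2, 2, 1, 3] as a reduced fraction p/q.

Fold from the inside: start with 3/1.
  1 + 1/3 = 4/3
  2 + 3/4 = 11/4
  2 + 4/11 = 26/11
  1 + 11/26 = 37/26
  3 + 26/37 = 137/37
  3 + 37/137 = 448/137
  15 + 137/448 = 6857/448

6857/448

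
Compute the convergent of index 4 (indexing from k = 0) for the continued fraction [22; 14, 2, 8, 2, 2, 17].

11498/521

Using pₖ = aₖpₖ₋₁ + pₖ₋₂, qₖ = aₖqₖ₋₁ + qₖ₋₂ (with p₋₁=1, p₋₂=0, q₋₁=0, q₋₂=1):
  k=0: a=22, p=22, q=1
  k=1: a=14, p=309, q=14
  k=2: a=2, p=640, q=29
  k=3: a=8, p=5429, q=246
  k=4: a=2, p=11498, q=521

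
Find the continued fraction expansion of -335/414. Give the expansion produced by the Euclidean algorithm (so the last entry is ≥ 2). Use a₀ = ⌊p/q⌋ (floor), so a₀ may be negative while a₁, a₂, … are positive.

[-1; 5, 4, 6, 3]

-335 = -1*414 + 79
414 = 5*79 + 19
79 = 4*19 + 3
19 = 6*3 + 1
3 = 3*1 + 0  (stop)
So -335/414 = [-1; 5, 4, 6, 3].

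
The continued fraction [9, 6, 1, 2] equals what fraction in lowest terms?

Fold from the inside: start with 2/1.
  1 + 1/2 = 3/2
  6 + 2/3 = 20/3
  9 + 3/20 = 183/20

183/20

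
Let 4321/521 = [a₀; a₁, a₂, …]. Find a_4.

4321 = 8·521 + 153   →  a_0 = 8
521 = 3·153 + 62   →  a_1 = 3
153 = 2·62 + 29   →  a_2 = 2
62 = 2·29 + 4   →  a_3 = 2
29 = 7·4 + 1   →  a_4 = 7

7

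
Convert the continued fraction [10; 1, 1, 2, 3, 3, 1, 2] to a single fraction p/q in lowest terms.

Using pₖ = aₖpₖ₋₁ + pₖ₋₂ and qₖ = aₖqₖ₋₁ + qₖ₋₂:
  k=0: a=10, p=10, q=1
  k=1: a=1, p=11, q=1
  k=2: a=1, p=21, q=2
  k=3: a=2, p=53, q=5
  k=4: a=3, p=180, q=17
  k=5: a=3, p=593, q=56
  k=6: a=1, p=773, q=73
  k=7: a=2, p=2139, q=202

2139/202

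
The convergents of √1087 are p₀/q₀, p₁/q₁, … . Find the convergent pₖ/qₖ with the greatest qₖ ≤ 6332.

71775/2177

√1087 = [32; 1, 31, 1, 64, …] (period length 4).
Convergents:
  p_0/q_0 = 32/1
  p_1/q_1 = 33/1
  p_2/q_2 = 1055/32
  p_3/q_3 = 1088/33
  p_4/q_4 = 70687/2144
  p_5/q_5 = 71775/2177
  p_6/q_6 = 2295712/69631
q_5 = 2177 ≤ 6332 < 69631 = q_6, so the answer is 71775/2177.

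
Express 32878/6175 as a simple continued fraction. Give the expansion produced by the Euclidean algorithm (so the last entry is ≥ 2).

32878 = 5*6175 + 2003
6175 = 3*2003 + 166
2003 = 12*166 + 11
166 = 15*11 + 1
11 = 11*1 + 0  (stop)
So 32878/6175 = [5; 3, 12, 15, 11].

[5; 3, 12, 15, 11]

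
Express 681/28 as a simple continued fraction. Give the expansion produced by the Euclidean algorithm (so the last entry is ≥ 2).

681 = 24·28 + 9
28 = 3·9 + 1
9 = 9·1 + 0  (stop)
So 681/28 = [24; 3, 9].

[24; 3, 9]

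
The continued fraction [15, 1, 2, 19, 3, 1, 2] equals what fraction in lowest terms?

Using pₖ = aₖpₖ₋₁ + pₖ₋₂ and qₖ = aₖqₖ₋₁ + qₖ₋₂:
  k=0: a=15, p=15, q=1
  k=1: a=1, p=16, q=1
  k=2: a=2, p=47, q=3
  k=3: a=19, p=909, q=58
  k=4: a=3, p=2774, q=177
  k=5: a=1, p=3683, q=235
  k=6: a=2, p=10140, q=647

10140/647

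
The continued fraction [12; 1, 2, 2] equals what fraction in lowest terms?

89/7

Fold from the inside: start with 2/1.
  2 + 1/2 = 5/2
  1 + 2/5 = 7/5
  12 + 5/7 = 89/7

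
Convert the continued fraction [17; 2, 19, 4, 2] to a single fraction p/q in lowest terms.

6208/355

Using pₖ = aₖpₖ₋₁ + pₖ₋₂ and qₖ = aₖqₖ₋₁ + qₖ₋₂:
  k=0: a=17, p=17, q=1
  k=1: a=2, p=35, q=2
  k=2: a=19, p=682, q=39
  k=3: a=4, p=2763, q=158
  k=4: a=2, p=6208, q=355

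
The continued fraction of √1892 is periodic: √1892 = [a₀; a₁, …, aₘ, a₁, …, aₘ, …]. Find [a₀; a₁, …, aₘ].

a₀ = ⌊√1892⌋ = 43.
With m₀=0, d₀=1 and mₖ₊₁ = dₖaₖ − mₖ, dₖ₊₁ = (n − mₖ₊₁²)/dₖ, aₖ₊₁ = ⌊(a₀+mₖ₊₁)/dₖ₊₁⌋:
  k=1: m=43, d=43, a=2
  k=2: m=43, d=1, a=86
d=1 and a=2a₀=86 at k=2, so the next step gives (m, d) = (43, 43) again — its k=1 value — and the period has length 2.

[43; 2, 86]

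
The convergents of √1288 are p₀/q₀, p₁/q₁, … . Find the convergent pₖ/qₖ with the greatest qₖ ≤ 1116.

23220/647

√1288 = [35; 1, 7, 1, 70, …] (period length 4).
Convergents:
  p_0/q_0 = 35/1
  p_1/q_1 = 36/1
  p_2/q_2 = 287/8
  p_3/q_3 = 323/9
  p_4/q_4 = 22897/638
  p_5/q_5 = 23220/647
  p_6/q_6 = 185437/5167
q_5 = 647 ≤ 1116 < 5167 = q_6, so the answer is 23220/647.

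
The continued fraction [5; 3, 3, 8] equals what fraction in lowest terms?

440/83

Fold from the inside: start with 8/1.
  3 + 1/8 = 25/8
  3 + 8/25 = 83/25
  5 + 25/83 = 440/83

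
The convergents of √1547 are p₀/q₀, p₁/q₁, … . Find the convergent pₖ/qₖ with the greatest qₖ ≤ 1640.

√1547 = [39; 3, 78, …] (period length 2).
Convergents:
  p_0/q_0 = 39/1
  p_1/q_1 = 118/3
  p_2/q_2 = 9243/235
  p_3/q_3 = 27847/708
  p_4/q_4 = 2181309/55459
q_3 = 708 ≤ 1640 < 55459 = q_4, so the answer is 27847/708.

27847/708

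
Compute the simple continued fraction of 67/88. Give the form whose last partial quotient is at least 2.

[0; 1, 3, 5, 4]

67 = 0×88 + 67
88 = 1×67 + 21
67 = 3×21 + 4
21 = 5×4 + 1
4 = 4×1 + 0  (stop)
So 67/88 = [0; 1, 3, 5, 4].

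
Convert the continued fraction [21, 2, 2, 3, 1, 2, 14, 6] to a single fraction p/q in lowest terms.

113836/5317

Fold from the inside: start with 6/1.
  14 + 1/6 = 85/6
  2 + 6/85 = 176/85
  1 + 85/176 = 261/176
  3 + 176/261 = 959/261
  2 + 261/959 = 2179/959
  2 + 959/2179 = 5317/2179
  21 + 2179/5317 = 113836/5317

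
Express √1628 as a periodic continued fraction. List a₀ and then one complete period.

a₀ = ⌊√1628⌋ = 40.
With m₀=0, d₀=1 and mₖ₊₁ = dₖaₖ − mₖ, dₖ₊₁ = (n − mₖ₊₁²)/dₖ, aₖ₊₁ = ⌊(a₀+mₖ₊₁)/dₖ₊₁⌋:
  k=1: m=40, d=28, a=2
  k=2: m=16, d=49, a=1
  k=3: m=33, d=11, a=6
  k=4: m=33, d=49, a=1
  k=5: m=16, d=28, a=2
  k=6: m=40, d=1, a=80
d=1 and a=2a₀=80 at k=6, so the next step gives (m, d) = (40, 28) again — its k=1 value — and the period has length 6.

[40; 2, 1, 6, 1, 2, 80]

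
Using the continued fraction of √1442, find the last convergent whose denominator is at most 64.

1443/38

√1442 = [37; 1, 36, 1, 74, …] (period length 4).
Convergents:
  p_0/q_0 = 37/1
  p_1/q_1 = 38/1
  p_2/q_2 = 1405/37
  p_3/q_3 = 1443/38
  p_4/q_4 = 108187/2849
q_3 = 38 ≤ 64 < 2849 = q_4, so the answer is 1443/38.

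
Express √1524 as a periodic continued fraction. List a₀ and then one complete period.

[39; 26, 78]

a₀ = ⌊√1524⌋ = 39.
With m₀=0, d₀=1 and mₖ₊₁ = dₖaₖ − mₖ, dₖ₊₁ = (n − mₖ₊₁²)/dₖ, aₖ₊₁ = ⌊(a₀+mₖ₊₁)/dₖ₊₁⌋:
  k=1: m=39, d=3, a=26
  k=2: m=39, d=1, a=78
d=1 and a=2a₀=78 at k=2, so the next step gives (m, d) = (39, 3) again — its k=1 value — and the period has length 2.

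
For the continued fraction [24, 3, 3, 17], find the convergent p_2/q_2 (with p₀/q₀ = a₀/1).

Using pₖ = aₖpₖ₋₁ + pₖ₋₂, qₖ = aₖqₖ₋₁ + qₖ₋₂ (with p₋₁=1, p₋₂=0, q₋₁=0, q₋₂=1):
  k=0: a=24, p=24, q=1
  k=1: a=3, p=73, q=3
  k=2: a=3, p=243, q=10

243/10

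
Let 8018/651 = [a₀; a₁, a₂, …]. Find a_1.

3

8018 = 12·651 + 206   →  a_0 = 12
651 = 3·206 + 33   →  a_1 = 3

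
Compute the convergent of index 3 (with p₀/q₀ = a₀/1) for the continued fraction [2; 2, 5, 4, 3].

Using pₖ = aₖpₖ₋₁ + pₖ₋₂, qₖ = aₖqₖ₋₁ + qₖ₋₂ (with p₋₁=1, p₋₂=0, q₋₁=0, q₋₂=1):
  k=0: a=2, p=2, q=1
  k=1: a=2, p=5, q=2
  k=2: a=5, p=27, q=11
  k=3: a=4, p=113, q=46

113/46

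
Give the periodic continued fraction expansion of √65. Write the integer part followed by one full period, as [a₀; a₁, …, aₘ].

a₀ = ⌊√65⌋ = 8.
With m₀=0, d₀=1 and mₖ₊₁ = dₖaₖ − mₖ, dₖ₊₁ = (n − mₖ₊₁²)/dₖ, aₖ₊₁ = ⌊(a₀+mₖ₊₁)/dₖ₊₁⌋:
  k=1: m=8, d=1, a=16
d=1 and a=2a₀=16 at k=1, so the next step gives (m, d) = (8, 1) again — its k=1 value — and the period has length 1.

[8; 16]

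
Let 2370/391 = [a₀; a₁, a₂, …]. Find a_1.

16

2370 = 6·391 + 24   →  a_0 = 6
391 = 16·24 + 7   →  a_1 = 16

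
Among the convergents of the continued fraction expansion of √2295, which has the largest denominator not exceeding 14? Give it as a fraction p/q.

527/11

√2295 = [47; 1, 9, 1, 1, 1, 9, 1, 94, …] (period length 8).
Convergents:
  p_0/q_0 = 47/1
  p_1/q_1 = 48/1
  p_2/q_2 = 479/10
  p_3/q_3 = 527/11
  p_4/q_4 = 1006/21
q_3 = 11 ≤ 14 < 21 = q_4, so the answer is 527/11.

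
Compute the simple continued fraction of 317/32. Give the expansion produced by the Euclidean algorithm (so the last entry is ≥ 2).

317 = 9*32 + 29
32 = 1*29 + 3
29 = 9*3 + 2
3 = 1*2 + 1
2 = 2*1 + 0  (stop)
So 317/32 = [9; 1, 9, 1, 2].

[9; 1, 9, 1, 2]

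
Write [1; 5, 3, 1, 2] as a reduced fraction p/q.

69/58

Using pₖ = aₖpₖ₋₁ + pₖ₋₂ and qₖ = aₖqₖ₋₁ + qₖ₋₂:
  k=0: a=1, p=1, q=1
  k=1: a=5, p=6, q=5
  k=2: a=3, p=19, q=16
  k=3: a=1, p=25, q=21
  k=4: a=2, p=69, q=58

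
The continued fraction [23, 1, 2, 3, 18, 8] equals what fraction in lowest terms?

34933/1474

Using pₖ = aₖpₖ₋₁ + pₖ₋₂ and qₖ = aₖqₖ₋₁ + qₖ₋₂:
  k=0: a=23, p=23, q=1
  k=1: a=1, p=24, q=1
  k=2: a=2, p=71, q=3
  k=3: a=3, p=237, q=10
  k=4: a=18, p=4337, q=183
  k=5: a=8, p=34933, q=1474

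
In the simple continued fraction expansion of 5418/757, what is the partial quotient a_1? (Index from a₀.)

6

5418 = 7·757 + 119   →  a_0 = 7
757 = 6·119 + 43   →  a_1 = 6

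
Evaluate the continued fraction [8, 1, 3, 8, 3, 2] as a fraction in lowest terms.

2093/239

Fold from the inside: start with 2/1.
  3 + 1/2 = 7/2
  8 + 2/7 = 58/7
  3 + 7/58 = 181/58
  1 + 58/181 = 239/181
  8 + 181/239 = 2093/239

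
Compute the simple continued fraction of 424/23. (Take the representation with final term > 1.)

[18; 2, 3, 3]

424 = 18·23 + 10
23 = 2·10 + 3
10 = 3·3 + 1
3 = 3·1 + 0  (stop)
So 424/23 = [18; 2, 3, 3].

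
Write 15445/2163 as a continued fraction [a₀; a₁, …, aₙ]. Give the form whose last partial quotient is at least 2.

15445 = 7×2163 + 304
2163 = 7×304 + 35
304 = 8×35 + 24
35 = 1×24 + 11
24 = 2×11 + 2
11 = 5×2 + 1
2 = 2×1 + 0  (stop)
So 15445/2163 = [7; 7, 8, 1, 2, 5, 2].

[7; 7, 8, 1, 2, 5, 2]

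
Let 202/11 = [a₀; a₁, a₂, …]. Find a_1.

202 = 18·11 + 4   →  a_0 = 18
11 = 2·4 + 3   →  a_1 = 2

2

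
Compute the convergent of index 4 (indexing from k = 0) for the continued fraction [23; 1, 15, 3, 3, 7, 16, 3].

Using pₖ = aₖpₖ₋₁ + pₖ₋₂, qₖ = aₖqₖ₋₁ + qₖ₋₂ (with p₋₁=1, p₋₂=0, q₋₁=0, q₋₂=1):
  k=0: a=23, p=23, q=1
  k=1: a=1, p=24, q=1
  k=2: a=15, p=383, q=16
  k=3: a=3, p=1173, q=49
  k=4: a=3, p=3902, q=163

3902/163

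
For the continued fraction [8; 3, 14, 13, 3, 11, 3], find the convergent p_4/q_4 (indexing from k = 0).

Using pₖ = aₖpₖ₋₁ + pₖ₋₂, qₖ = aₖqₖ₋₁ + qₖ₋₂ (with p₋₁=1, p₋₂=0, q₋₁=0, q₋₂=1):
  k=0: a=8, p=8, q=1
  k=1: a=3, p=25, q=3
  k=2: a=14, p=358, q=43
  k=3: a=13, p=4679, q=562
  k=4: a=3, p=14395, q=1729

14395/1729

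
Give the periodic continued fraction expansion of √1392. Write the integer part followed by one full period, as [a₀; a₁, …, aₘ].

[37; 3, 4, 3, 74]

a₀ = ⌊√1392⌋ = 37.
With m₀=0, d₀=1 and mₖ₊₁ = dₖaₖ − mₖ, dₖ₊₁ = (n − mₖ₊₁²)/dₖ, aₖ₊₁ = ⌊(a₀+mₖ₊₁)/dₖ₊₁⌋:
  k=1: m=37, d=23, a=3
  k=2: m=32, d=16, a=4
  k=3: m=32, d=23, a=3
  k=4: m=37, d=1, a=74
d=1 and a=2a₀=74 at k=4, so the next step gives (m, d) = (37, 23) again — its k=1 value — and the period has length 4.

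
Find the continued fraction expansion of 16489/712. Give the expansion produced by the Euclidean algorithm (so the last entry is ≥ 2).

[23; 6, 3, 3, 11]

16489 = 23×712 + 113
712 = 6×113 + 34
113 = 3×34 + 11
34 = 3×11 + 1
11 = 11×1 + 0  (stop)
So 16489/712 = [23; 6, 3, 3, 11].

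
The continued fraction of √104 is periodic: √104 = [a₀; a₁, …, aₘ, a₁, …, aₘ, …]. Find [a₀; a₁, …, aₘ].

[10; 5, 20]

a₀ = ⌊√104⌋ = 10.
With m₀=0, d₀=1 and mₖ₊₁ = dₖaₖ − mₖ, dₖ₊₁ = (n − mₖ₊₁²)/dₖ, aₖ₊₁ = ⌊(a₀+mₖ₊₁)/dₖ₊₁⌋:
  k=1: m=10, d=4, a=5
  k=2: m=10, d=1, a=20
d=1 and a=2a₀=20 at k=2, so the next step gives (m, d) = (10, 4) again — its k=1 value — and the period has length 2.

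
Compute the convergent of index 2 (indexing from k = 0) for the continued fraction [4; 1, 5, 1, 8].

Using pₖ = aₖpₖ₋₁ + pₖ₋₂, qₖ = aₖqₖ₋₁ + qₖ₋₂ (with p₋₁=1, p₋₂=0, q₋₁=0, q₋₂=1):
  k=0: a=4, p=4, q=1
  k=1: a=1, p=5, q=1
  k=2: a=5, p=29, q=6

29/6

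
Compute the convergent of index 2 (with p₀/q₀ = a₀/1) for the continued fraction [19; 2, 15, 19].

604/31

Using pₖ = aₖpₖ₋₁ + pₖ₋₂, qₖ = aₖqₖ₋₁ + qₖ₋₂ (with p₋₁=1, p₋₂=0, q₋₁=0, q₋₂=1):
  k=0: a=19, p=19, q=1
  k=1: a=2, p=39, q=2
  k=2: a=15, p=604, q=31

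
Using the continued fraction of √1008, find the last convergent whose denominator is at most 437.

√1008 = [31; 1, 2, 1, 62, …] (period length 4).
Convergents:
  p_0/q_0 = 31/1
  p_1/q_1 = 32/1
  p_2/q_2 = 95/3
  p_3/q_3 = 127/4
  p_4/q_4 = 7969/251
  p_5/q_5 = 8096/255
  p_6/q_6 = 24161/761
q_5 = 255 ≤ 437 < 761 = q_6, so the answer is 8096/255.

8096/255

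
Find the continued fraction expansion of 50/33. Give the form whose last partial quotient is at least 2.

50 = 1*33 + 17
33 = 1*17 + 16
17 = 1*16 + 1
16 = 16*1 + 0  (stop)
So 50/33 = [1; 1, 1, 16].

[1; 1, 1, 16]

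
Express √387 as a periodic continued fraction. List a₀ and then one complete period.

[19; 1, 2, 19, 2, 1, 38]

a₀ = ⌊√387⌋ = 19.
With m₀=0, d₀=1 and mₖ₊₁ = dₖaₖ − mₖ, dₖ₊₁ = (n − mₖ₊₁²)/dₖ, aₖ₊₁ = ⌊(a₀+mₖ₊₁)/dₖ₊₁⌋:
  k=1: m=19, d=26, a=1
  k=2: m=7, d=13, a=2
  k=3: m=19, d=2, a=19
  k=4: m=19, d=13, a=2
  k=5: m=7, d=26, a=1
  k=6: m=19, d=1, a=38
d=1 and a=2a₀=38 at k=6, so the next step gives (m, d) = (19, 26) again — its k=1 value — and the period has length 6.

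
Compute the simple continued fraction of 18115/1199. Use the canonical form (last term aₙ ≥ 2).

18115 = 15×1199 + 130
1199 = 9×130 + 29
130 = 4×29 + 14
29 = 2×14 + 1
14 = 14×1 + 0  (stop)
So 18115/1199 = [15; 9, 4, 2, 14].

[15; 9, 4, 2, 14]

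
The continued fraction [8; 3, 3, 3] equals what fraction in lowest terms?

274/33

Fold from the inside: start with 3/1.
  3 + 1/3 = 10/3
  3 + 3/10 = 33/10
  8 + 10/33 = 274/33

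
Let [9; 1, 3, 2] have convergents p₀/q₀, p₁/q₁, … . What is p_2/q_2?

Using pₖ = aₖpₖ₋₁ + pₖ₋₂, qₖ = aₖqₖ₋₁ + qₖ₋₂ (with p₋₁=1, p₋₂=0, q₋₁=0, q₋₂=1):
  k=0: a=9, p=9, q=1
  k=1: a=1, p=10, q=1
  k=2: a=3, p=39, q=4

39/4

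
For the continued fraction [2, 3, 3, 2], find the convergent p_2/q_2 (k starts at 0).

Using pₖ = aₖpₖ₋₁ + pₖ₋₂, qₖ = aₖqₖ₋₁ + qₖ₋₂ (with p₋₁=1, p₋₂=0, q₋₁=0, q₋₂=1):
  k=0: a=2, p=2, q=1
  k=1: a=3, p=7, q=3
  k=2: a=3, p=23, q=10

23/10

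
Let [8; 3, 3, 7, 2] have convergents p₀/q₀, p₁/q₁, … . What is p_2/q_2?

Using pₖ = aₖpₖ₋₁ + pₖ₋₂, qₖ = aₖqₖ₋₁ + qₖ₋₂ (with p₋₁=1, p₋₂=0, q₋₁=0, q₋₂=1):
  k=0: a=8, p=8, q=1
  k=1: a=3, p=25, q=3
  k=2: a=3, p=83, q=10

83/10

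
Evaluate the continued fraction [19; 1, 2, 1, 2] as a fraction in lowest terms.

Fold from the inside: start with 2/1.
  1 + 1/2 = 3/2
  2 + 2/3 = 8/3
  1 + 3/8 = 11/8
  19 + 8/11 = 217/11

217/11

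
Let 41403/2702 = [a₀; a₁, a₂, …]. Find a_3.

41403 = 15·2702 + 873   →  a_0 = 15
2702 = 3·873 + 83   →  a_1 = 3
873 = 10·83 + 43   →  a_2 = 10
83 = 1·43 + 40   →  a_3 = 1

1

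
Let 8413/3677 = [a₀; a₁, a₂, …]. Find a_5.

9

8413 = 2·3677 + 1059   →  a_0 = 2
3677 = 3·1059 + 500   →  a_1 = 3
1059 = 2·500 + 59   →  a_2 = 2
500 = 8·59 + 28   →  a_3 = 8
59 = 2·28 + 3   →  a_4 = 2
28 = 9·3 + 1   →  a_5 = 9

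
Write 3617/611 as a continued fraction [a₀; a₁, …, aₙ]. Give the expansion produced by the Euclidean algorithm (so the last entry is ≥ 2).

3617 = 5·611 + 562
611 = 1·562 + 49
562 = 11·49 + 23
49 = 2·23 + 3
23 = 7·3 + 2
3 = 1·2 + 1
2 = 2·1 + 0  (stop)
So 3617/611 = [5; 1, 11, 2, 7, 1, 2].

[5; 1, 11, 2, 7, 1, 2]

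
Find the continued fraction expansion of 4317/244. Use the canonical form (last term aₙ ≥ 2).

4317 = 17×244 + 169
244 = 1×169 + 75
169 = 2×75 + 19
75 = 3×19 + 18
19 = 1×18 + 1
18 = 18×1 + 0  (stop)
So 4317/244 = [17; 1, 2, 3, 1, 18].

[17; 1, 2, 3, 1, 18]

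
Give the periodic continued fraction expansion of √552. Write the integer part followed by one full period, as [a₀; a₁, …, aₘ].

[23; 2, 46]

a₀ = ⌊√552⌋ = 23.
With m₀=0, d₀=1 and mₖ₊₁ = dₖaₖ − mₖ, dₖ₊₁ = (n − mₖ₊₁²)/dₖ, aₖ₊₁ = ⌊(a₀+mₖ₊₁)/dₖ₊₁⌋:
  k=1: m=23, d=23, a=2
  k=2: m=23, d=1, a=46
d=1 and a=2a₀=46 at k=2, so the next step gives (m, d) = (23, 23) again — its k=1 value — and the period has length 2.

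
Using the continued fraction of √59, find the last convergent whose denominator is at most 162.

√59 = [7; 1, 2, 7, 2, 1, 14, …] (period length 6).
Convergents:
  p_0/q_0 = 7/1
  p_1/q_1 = 8/1
  p_2/q_2 = 23/3
  p_3/q_3 = 169/22
  p_4/q_4 = 361/47
  p_5/q_5 = 530/69
  p_6/q_6 = 7781/1013
q_5 = 69 ≤ 162 < 1013 = q_6, so the answer is 530/69.

530/69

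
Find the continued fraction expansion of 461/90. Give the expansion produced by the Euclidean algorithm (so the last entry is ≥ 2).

[5; 8, 5, 2]

461 = 5×90 + 11
90 = 8×11 + 2
11 = 5×2 + 1
2 = 2×1 + 0  (stop)
So 461/90 = [5; 8, 5, 2].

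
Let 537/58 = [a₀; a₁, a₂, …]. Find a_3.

537 = 9·58 + 15   →  a_0 = 9
58 = 3·15 + 13   →  a_1 = 3
15 = 1·13 + 2   →  a_2 = 1
13 = 6·2 + 1   →  a_3 = 6

6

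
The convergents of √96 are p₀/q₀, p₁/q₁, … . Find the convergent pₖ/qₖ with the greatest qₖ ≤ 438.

3831/391

√96 = [9; 1, 3, 1, 18, …] (period length 4).
Convergents:
  p_0/q_0 = 9/1
  p_1/q_1 = 10/1
  p_2/q_2 = 39/4
  p_3/q_3 = 49/5
  p_4/q_4 = 921/94
  p_5/q_5 = 970/99
  p_6/q_6 = 3831/391
  p_7/q_7 = 4801/490
q_6 = 391 ≤ 438 < 490 = q_7, so the answer is 3831/391.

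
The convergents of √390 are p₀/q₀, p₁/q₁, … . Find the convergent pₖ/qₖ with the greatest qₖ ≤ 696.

√390 = [19; 1, 2, 1, 38, …] (period length 4).
Convergents:
  p_0/q_0 = 19/1
  p_1/q_1 = 20/1
  p_2/q_2 = 59/3
  p_3/q_3 = 79/4
  p_4/q_4 = 3061/155
  p_5/q_5 = 3140/159
  p_6/q_6 = 9341/473
  p_7/q_7 = 12481/632
  p_8/q_8 = 483619/24489
q_7 = 632 ≤ 696 < 24489 = q_8, so the answer is 12481/632.

12481/632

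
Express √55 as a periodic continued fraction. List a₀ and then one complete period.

a₀ = ⌊√55⌋ = 7.
With m₀=0, d₀=1 and mₖ₊₁ = dₖaₖ − mₖ, dₖ₊₁ = (n − mₖ₊₁²)/dₖ, aₖ₊₁ = ⌊(a₀+mₖ₊₁)/dₖ₊₁⌋:
  k=1: m=7, d=6, a=2
  k=2: m=5, d=5, a=2
  k=3: m=5, d=6, a=2
  k=4: m=7, d=1, a=14
d=1 and a=2a₀=14 at k=4, so the next step gives (m, d) = (7, 6) again — its k=1 value — and the period has length 4.

[7; 2, 2, 2, 14]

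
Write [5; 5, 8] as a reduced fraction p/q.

Using pₖ = aₖpₖ₋₁ + pₖ₋₂ and qₖ = aₖqₖ₋₁ + qₖ₋₂:
  k=0: a=5, p=5, q=1
  k=1: a=5, p=26, q=5
  k=2: a=8, p=213, q=41

213/41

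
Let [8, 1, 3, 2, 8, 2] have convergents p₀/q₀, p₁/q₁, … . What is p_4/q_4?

Using pₖ = aₖpₖ₋₁ + pₖ₋₂, qₖ = aₖqₖ₋₁ + qₖ₋₂ (with p₋₁=1, p₋₂=0, q₋₁=0, q₋₂=1):
  k=0: a=8, p=8, q=1
  k=1: a=1, p=9, q=1
  k=2: a=3, p=35, q=4
  k=3: a=2, p=79, q=9
  k=4: a=8, p=667, q=76

667/76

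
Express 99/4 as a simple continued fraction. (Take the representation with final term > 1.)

99 = 24*4 + 3
4 = 1*3 + 1
3 = 3*1 + 0  (stop)
So 99/4 = [24; 1, 3].

[24; 1, 3]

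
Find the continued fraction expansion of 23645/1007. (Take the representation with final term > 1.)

[23; 2, 12, 2, 2, 3, 2]

23645 = 23*1007 + 484
1007 = 2*484 + 39
484 = 12*39 + 16
39 = 2*16 + 7
16 = 2*7 + 2
7 = 3*2 + 1
2 = 2*1 + 0  (stop)
So 23645/1007 = [23; 2, 12, 2, 2, 3, 2].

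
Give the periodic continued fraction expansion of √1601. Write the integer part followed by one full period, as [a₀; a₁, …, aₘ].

[40; 80]

a₀ = ⌊√1601⌋ = 40.
With m₀=0, d₀=1 and mₖ₊₁ = dₖaₖ − mₖ, dₖ₊₁ = (n − mₖ₊₁²)/dₖ, aₖ₊₁ = ⌊(a₀+mₖ₊₁)/dₖ₊₁⌋:
  k=1: m=40, d=1, a=80
d=1 and a=2a₀=80 at k=1, so the next step gives (m, d) = (40, 1) again — its k=1 value — and the period has length 1.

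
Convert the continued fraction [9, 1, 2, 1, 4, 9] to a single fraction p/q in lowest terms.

Fold from the inside: start with 9/1.
  4 + 1/9 = 37/9
  1 + 9/37 = 46/37
  2 + 37/46 = 129/46
  1 + 46/129 = 175/129
  9 + 129/175 = 1704/175

1704/175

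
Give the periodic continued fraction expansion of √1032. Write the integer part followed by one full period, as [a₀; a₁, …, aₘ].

[32; 8, 64]

a₀ = ⌊√1032⌋ = 32.
With m₀=0, d₀=1 and mₖ₊₁ = dₖaₖ − mₖ, dₖ₊₁ = (n − mₖ₊₁²)/dₖ, aₖ₊₁ = ⌊(a₀+mₖ₊₁)/dₖ₊₁⌋:
  k=1: m=32, d=8, a=8
  k=2: m=32, d=1, a=64
d=1 and a=2a₀=64 at k=2, so the next step gives (m, d) = (32, 8) again — its k=1 value — and the period has length 2.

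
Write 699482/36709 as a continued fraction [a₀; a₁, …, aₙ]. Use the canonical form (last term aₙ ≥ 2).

[19; 18, 3, 1, 14, 2, 16]

699482 = 19·36709 + 2011
36709 = 18·2011 + 511
2011 = 3·511 + 478
511 = 1·478 + 33
478 = 14·33 + 16
33 = 2·16 + 1
16 = 16·1 + 0  (stop)
So 699482/36709 = [19; 18, 3, 1, 14, 2, 16].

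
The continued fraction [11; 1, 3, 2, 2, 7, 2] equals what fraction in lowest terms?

4097/348

Using pₖ = aₖpₖ₋₁ + pₖ₋₂ and qₖ = aₖqₖ₋₁ + qₖ₋₂:
  k=0: a=11, p=11, q=1
  k=1: a=1, p=12, q=1
  k=2: a=3, p=47, q=4
  k=3: a=2, p=106, q=9
  k=4: a=2, p=259, q=22
  k=5: a=7, p=1919, q=163
  k=6: a=2, p=4097, q=348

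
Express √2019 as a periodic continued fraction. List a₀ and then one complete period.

a₀ = ⌊√2019⌋ = 44.

[44; 1, 13, 1, 88]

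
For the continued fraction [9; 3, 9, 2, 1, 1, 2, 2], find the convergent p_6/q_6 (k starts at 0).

Using pₖ = aₖpₖ₋₁ + pₖ₋₂, qₖ = aₖqₖ₋₁ + qₖ₋₂ (with p₋₁=1, p₋₂=0, q₋₁=0, q₋₂=1):
  k=0: a=9, p=9, q=1
  k=1: a=3, p=28, q=3
  k=2: a=9, p=261, q=28
  k=3: a=2, p=550, q=59
  k=4: a=1, p=811, q=87
  k=5: a=1, p=1361, q=146
  k=6: a=2, p=3533, q=379

3533/379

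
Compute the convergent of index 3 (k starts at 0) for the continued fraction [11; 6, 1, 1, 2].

Using pₖ = aₖpₖ₋₁ + pₖ₋₂, qₖ = aₖqₖ₋₁ + qₖ₋₂ (with p₋₁=1, p₋₂=0, q₋₁=0, q₋₂=1):
  k=0: a=11, p=11, q=1
  k=1: a=6, p=67, q=6
  k=2: a=1, p=78, q=7
  k=3: a=1, p=145, q=13

145/13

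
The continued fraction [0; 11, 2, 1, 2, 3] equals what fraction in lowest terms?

Fold from the inside: start with 3/1.
  2 + 1/3 = 7/3
  1 + 3/7 = 10/7
  2 + 7/10 = 27/10
  11 + 10/27 = 307/27
  0 + 27/307 = 27/307

27/307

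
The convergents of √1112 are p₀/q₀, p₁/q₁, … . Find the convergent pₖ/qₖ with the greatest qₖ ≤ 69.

867/26

√1112 = [33; 2, 1, 7, 1, 2, 66, …] (period length 6).
Convergents:
  p_0/q_0 = 33/1
  p_1/q_1 = 67/2
  p_2/q_2 = 100/3
  p_3/q_3 = 767/23
  p_4/q_4 = 867/26
  p_5/q_5 = 2501/75
q_4 = 26 ≤ 69 < 75 = q_5, so the answer is 867/26.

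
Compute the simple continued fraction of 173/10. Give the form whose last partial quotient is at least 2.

173 = 17×10 + 3
10 = 3×3 + 1
3 = 3×1 + 0  (stop)
So 173/10 = [17; 3, 3].

[17; 3, 3]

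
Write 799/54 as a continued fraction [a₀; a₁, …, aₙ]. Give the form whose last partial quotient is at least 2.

799 = 14×54 + 43
54 = 1×43 + 11
43 = 3×11 + 10
11 = 1×10 + 1
10 = 10×1 + 0  (stop)
So 799/54 = [14; 1, 3, 1, 10].

[14; 1, 3, 1, 10]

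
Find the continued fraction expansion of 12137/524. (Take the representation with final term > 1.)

12137 = 23×524 + 85
524 = 6×85 + 14
85 = 6×14 + 1
14 = 14×1 + 0  (stop)
So 12137/524 = [23; 6, 6, 14].

[23; 6, 6, 14]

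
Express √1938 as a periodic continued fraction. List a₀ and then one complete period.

[44; 44, 88]

a₀ = ⌊√1938⌋ = 44.
With m₀=0, d₀=1 and mₖ₊₁ = dₖaₖ − mₖ, dₖ₊₁ = (n − mₖ₊₁²)/dₖ, aₖ₊₁ = ⌊(a₀+mₖ₊₁)/dₖ₊₁⌋:
  k=1: m=44, d=2, a=44
  k=2: m=44, d=1, a=88
d=1 and a=2a₀=88 at k=2, so the next step gives (m, d) = (44, 2) again — its k=1 value — and the period has length 2.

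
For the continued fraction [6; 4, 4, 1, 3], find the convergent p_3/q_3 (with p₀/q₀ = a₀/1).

Using pₖ = aₖpₖ₋₁ + pₖ₋₂, qₖ = aₖqₖ₋₁ + qₖ₋₂ (with p₋₁=1, p₋₂=0, q₋₁=0, q₋₂=1):
  k=0: a=6, p=6, q=1
  k=1: a=4, p=25, q=4
  k=2: a=4, p=106, q=17
  k=3: a=1, p=131, q=21

131/21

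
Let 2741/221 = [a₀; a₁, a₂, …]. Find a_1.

2741 = 12·221 + 89   →  a_0 = 12
221 = 2·89 + 43   →  a_1 = 2

2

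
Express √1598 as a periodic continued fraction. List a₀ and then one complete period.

[39; 1, 38, 1, 78]

a₀ = ⌊√1598⌋ = 39.
With m₀=0, d₀=1 and mₖ₊₁ = dₖaₖ − mₖ, dₖ₊₁ = (n − mₖ₊₁²)/dₖ, aₖ₊₁ = ⌊(a₀+mₖ₊₁)/dₖ₊₁⌋:
  k=1: m=39, d=77, a=1
  k=2: m=38, d=2, a=38
  k=3: m=38, d=77, a=1
  k=4: m=39, d=1, a=78
d=1 and a=2a₀=78 at k=4, so the next step gives (m, d) = (39, 77) again — its k=1 value — and the period has length 4.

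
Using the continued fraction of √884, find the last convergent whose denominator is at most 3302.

97789/3289

√884 = [29; 1, 2, 1, 2, 1, 2, 1, 58, …] (period length 8).
Convergents:
  p_0/q_0 = 29/1
  p_1/q_1 = 30/1
  p_2/q_2 = 89/3
  p_3/q_3 = 119/4
  p_4/q_4 = 327/11
  p_5/q_5 = 446/15
  p_6/q_6 = 1219/41
  p_7/q_7 = 1665/56
  p_8/q_8 = 97789/3289
  p_9/q_9 = 99454/3345
q_8 = 3289 ≤ 3302 < 3345 = q_9, so the answer is 97789/3289.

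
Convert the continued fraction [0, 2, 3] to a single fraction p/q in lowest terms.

3/7

Fold from the inside: start with 3/1.
  2 + 1/3 = 7/3
  0 + 3/7 = 3/7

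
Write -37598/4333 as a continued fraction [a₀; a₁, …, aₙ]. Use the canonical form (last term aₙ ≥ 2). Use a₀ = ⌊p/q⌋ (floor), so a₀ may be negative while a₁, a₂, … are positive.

-37598 = -9×4333 + 1399
4333 = 3×1399 + 136
1399 = 10×136 + 39
136 = 3×39 + 19
39 = 2×19 + 1
19 = 19×1 + 0  (stop)
So -37598/4333 = [-9; 3, 10, 3, 2, 19].

[-9; 3, 10, 3, 2, 19]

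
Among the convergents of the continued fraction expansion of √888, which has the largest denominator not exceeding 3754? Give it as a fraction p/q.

√888 = [29; 1, 3, 1, 58, …] (period length 4).
Convergents:
  p_0/q_0 = 29/1
  p_1/q_1 = 30/1
  p_2/q_2 = 119/4
  p_3/q_3 = 149/5
  p_4/q_4 = 8761/294
  p_5/q_5 = 8910/299
  p_6/q_6 = 35491/1191
  p_7/q_7 = 44401/1490
  p_8/q_8 = 2610749/87611
q_7 = 1490 ≤ 3754 < 87611 = q_8, so the answer is 44401/1490.

44401/1490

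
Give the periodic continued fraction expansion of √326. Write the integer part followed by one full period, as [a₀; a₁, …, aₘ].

[18; 18, 36]

a₀ = ⌊√326⌋ = 18.
With m₀=0, d₀=1 and mₖ₊₁ = dₖaₖ − mₖ, dₖ₊₁ = (n − mₖ₊₁²)/dₖ, aₖ₊₁ = ⌊(a₀+mₖ₊₁)/dₖ₊₁⌋:
  k=1: m=18, d=2, a=18
  k=2: m=18, d=1, a=36
d=1 and a=2a₀=36 at k=2, so the next step gives (m, d) = (18, 2) again — its k=1 value — and the period has length 2.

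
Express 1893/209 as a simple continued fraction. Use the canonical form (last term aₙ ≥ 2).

[9; 17, 2, 2, 2]

1893 = 9·209 + 12
209 = 17·12 + 5
12 = 2·5 + 2
5 = 2·2 + 1
2 = 2·1 + 0  (stop)
So 1893/209 = [9; 17, 2, 2, 2].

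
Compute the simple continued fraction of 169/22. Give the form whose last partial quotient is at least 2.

169 = 7·22 + 15
22 = 1·15 + 7
15 = 2·7 + 1
7 = 7·1 + 0  (stop)
So 169/22 = [7; 1, 2, 7].

[7; 1, 2, 7]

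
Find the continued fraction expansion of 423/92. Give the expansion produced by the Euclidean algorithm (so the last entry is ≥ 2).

423 = 4·92 + 55
92 = 1·55 + 37
55 = 1·37 + 18
37 = 2·18 + 1
18 = 18·1 + 0  (stop)
So 423/92 = [4; 1, 1, 2, 18].

[4; 1, 1, 2, 18]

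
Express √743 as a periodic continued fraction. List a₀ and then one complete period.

a₀ = ⌊√743⌋ = 27.

[27; 3, 1, 7, 27, 7, 1, 3, 54]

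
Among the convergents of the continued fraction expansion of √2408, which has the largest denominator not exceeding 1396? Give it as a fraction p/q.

67375/1373

√2408 = [49; 14, 98, …] (period length 2).
Convergents:
  p_0/q_0 = 49/1
  p_1/q_1 = 687/14
  p_2/q_2 = 67375/1373
  p_3/q_3 = 943937/19236
q_2 = 1373 ≤ 1396 < 19236 = q_3, so the answer is 67375/1373.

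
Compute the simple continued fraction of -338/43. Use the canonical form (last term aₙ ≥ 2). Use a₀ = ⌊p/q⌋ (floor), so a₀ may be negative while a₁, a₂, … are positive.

-338 = -8·43 + 6
43 = 7·6 + 1
6 = 6·1 + 0  (stop)
So -338/43 = [-8; 7, 6].

[-8; 7, 6]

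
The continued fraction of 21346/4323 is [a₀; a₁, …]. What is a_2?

21346 = 4·4323 + 4054   →  a_0 = 4
4323 = 1·4054 + 269   →  a_1 = 1
4054 = 15·269 + 19   →  a_2 = 15

15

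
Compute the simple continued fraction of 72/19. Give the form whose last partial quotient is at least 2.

72 = 3*19 + 15
19 = 1*15 + 4
15 = 3*4 + 3
4 = 1*3 + 1
3 = 3*1 + 0  (stop)
So 72/19 = [3; 1, 3, 1, 3].

[3; 1, 3, 1, 3]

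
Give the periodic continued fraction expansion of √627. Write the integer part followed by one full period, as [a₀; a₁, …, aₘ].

a₀ = ⌊√627⌋ = 25.
With m₀=0, d₀=1 and mₖ₊₁ = dₖaₖ − mₖ, dₖ₊₁ = (n − mₖ₊₁²)/dₖ, aₖ₊₁ = ⌊(a₀+mₖ₊₁)/dₖ₊₁⌋:
  k=1: m=25, d=2, a=25
  k=2: m=25, d=1, a=50
d=1 and a=2a₀=50 at k=2, so the next step gives (m, d) = (25, 2) again — its k=1 value — and the period has length 2.

[25; 25, 50]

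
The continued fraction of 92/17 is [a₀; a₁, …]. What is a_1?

92 = 5·17 + 7   →  a_0 = 5
17 = 2·7 + 3   →  a_1 = 2

2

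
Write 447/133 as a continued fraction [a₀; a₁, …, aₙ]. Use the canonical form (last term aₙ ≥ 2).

447 = 3×133 + 48
133 = 2×48 + 37
48 = 1×37 + 11
37 = 3×11 + 4
11 = 2×4 + 3
4 = 1×3 + 1
3 = 3×1 + 0  (stop)
So 447/133 = [3; 2, 1, 3, 2, 1, 3].

[3; 2, 1, 3, 2, 1, 3]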